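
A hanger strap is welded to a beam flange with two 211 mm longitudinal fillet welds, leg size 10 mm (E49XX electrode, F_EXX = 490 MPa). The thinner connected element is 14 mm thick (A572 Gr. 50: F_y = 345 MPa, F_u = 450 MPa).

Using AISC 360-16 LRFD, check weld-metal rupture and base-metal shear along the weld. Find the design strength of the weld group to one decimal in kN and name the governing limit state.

657.9 kN (weld metal governs)

Weld metal: throat = 0.707×10 = 7.07 mm, L = 2×211 = 422 mm. φR_n = 0.75 × 0.6 × 490 × 7.07 × 422 = 657.9 kN.
Base metal shear (14 mm plate): yield φR_n = 1.0×0.6×345×14×422 = 1223.0 kN; rupture φR_n = 0.75×0.6×450×14×422 = 1196.4 kN; take 1196.4 kN (rupture).
Governing: min(657.9, 1196.4) = 657.9 kN → weld metal.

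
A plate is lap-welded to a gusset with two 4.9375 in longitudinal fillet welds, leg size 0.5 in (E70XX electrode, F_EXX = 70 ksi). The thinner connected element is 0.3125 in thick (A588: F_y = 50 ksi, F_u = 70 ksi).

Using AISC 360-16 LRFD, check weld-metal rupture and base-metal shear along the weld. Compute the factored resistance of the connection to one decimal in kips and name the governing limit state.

Weld metal: throat = 0.707×0.5 = 0.3535 in, L = 2×4.9375 = 9.875 in. φR_n = 0.75 × 0.6 × 70 × 0.3535 × 9.875 = 110.0 kips.
Base metal shear (0.3125 in plate): yield φR_n = 1.0×0.6×50×0.3125×9.875 = 92.6 kips; rupture φR_n = 0.75×0.6×70×0.3125×9.875 = 97.2 kips; take 92.6 kips (yield).
Governing: min(110.0, 92.6) = 92.6 kips → base-metal shear.

92.6 kips (base-metal shear governs)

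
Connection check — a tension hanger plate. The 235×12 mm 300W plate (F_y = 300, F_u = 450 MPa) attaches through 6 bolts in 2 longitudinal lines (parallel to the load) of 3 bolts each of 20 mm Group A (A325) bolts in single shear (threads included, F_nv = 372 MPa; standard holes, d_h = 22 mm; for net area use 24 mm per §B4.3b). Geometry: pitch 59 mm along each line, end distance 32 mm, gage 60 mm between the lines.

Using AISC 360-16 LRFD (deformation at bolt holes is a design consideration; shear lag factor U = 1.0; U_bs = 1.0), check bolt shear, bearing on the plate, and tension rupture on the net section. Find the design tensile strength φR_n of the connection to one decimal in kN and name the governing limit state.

525.9 kN (bolt shear governs)

Bolt shear: A_b = π(20)²/4 = 314.16 mm². φR_n = 0.75 × 372 × 314.16 × 6 × 1 = 525.9 kN.
Bearing (12 mm plate, F_u = 450 MPa): end bolts L_c = 32 − 22/2 = 21, R_n = min(1.2×21×12×450, 2.4×20×12×450) = 136.08 kN/bolt; interior L_c = 59 − 22 = 37, R_n = 239.76 kN/bolt. φR_n = 0.75 × (2×136.08 + 4×239.76) = 923.4 kN.
Tension rupture (net): A_n = (235 − 2×24)×12 = 2244 mm² (U = 1.0, A_e = A_n). φR_n = 0.75 × 450 × 2244 = 757.4 kN.
Governing: min(525.9, 923.4, 757.4) = 525.9 kN → bolt shear.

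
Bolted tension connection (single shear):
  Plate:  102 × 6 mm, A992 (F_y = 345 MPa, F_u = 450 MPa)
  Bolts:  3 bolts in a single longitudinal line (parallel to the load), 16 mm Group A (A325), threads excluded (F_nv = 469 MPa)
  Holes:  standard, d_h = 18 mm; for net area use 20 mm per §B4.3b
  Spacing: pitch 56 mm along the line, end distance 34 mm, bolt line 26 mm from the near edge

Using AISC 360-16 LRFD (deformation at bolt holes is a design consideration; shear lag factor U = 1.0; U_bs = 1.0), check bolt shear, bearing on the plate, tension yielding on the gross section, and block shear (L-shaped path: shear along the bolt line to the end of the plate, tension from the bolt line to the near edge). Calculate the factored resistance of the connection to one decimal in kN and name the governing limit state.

149.0 kN (block shear governs)

Bolt shear: A_b = π(16)²/4 = 201.06 mm². φR_n = 0.75 × 469 × 201.06 × 3 × 1 = 212.2 kN.
Bearing (6 mm plate, F_u = 450 MPa): end bolts L_c = 34 − 18/2 = 25, R_n = min(1.2×25×6×450, 2.4×16×6×450) = 81 kN/bolt; interior L_c = 56 − 18 = 38, R_n = 103.68 kN/bolt. φR_n = 0.75 × (1×81 + 2×103.68) = 216.3 kN.
Tension yield (gross): A_g = 102×6 = 612 mm². φR_n = 0.90 × 345 × 612 = 190.0 kN.
Block shear: shear path 1×[34+2×56] = 1×146 mm, A_gv = 876, A_nv = 1×(146 − 2.5×20)×6 = 576 mm²; tension to near edge: (26 − 0.5×20)×6 = 96 mm². R_n = min(0.6×450×576, 0.6×345×876) + 1.0×450×96 = min(155.52, 181.33) + 43.2 = 198.72 kN. φR_n = 0.75 × 198.72 = 149.0 kN.
Governing: min(212.2, 216.3, 190.0, 149.0) = 149.0 kN → block shear.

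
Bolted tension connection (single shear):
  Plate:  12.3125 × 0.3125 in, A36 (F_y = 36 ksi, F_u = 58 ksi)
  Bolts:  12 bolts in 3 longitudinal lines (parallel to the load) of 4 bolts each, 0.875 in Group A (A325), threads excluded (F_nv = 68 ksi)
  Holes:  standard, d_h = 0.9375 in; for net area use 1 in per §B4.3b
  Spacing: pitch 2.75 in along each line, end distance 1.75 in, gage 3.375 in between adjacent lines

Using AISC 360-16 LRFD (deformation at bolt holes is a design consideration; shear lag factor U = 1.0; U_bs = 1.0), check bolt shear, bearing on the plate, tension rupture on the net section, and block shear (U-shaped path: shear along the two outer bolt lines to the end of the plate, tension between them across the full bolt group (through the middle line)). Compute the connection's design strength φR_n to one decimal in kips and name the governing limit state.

Bolt shear: A_b = π(0.875)²/4 = 0.60132 in². φR_n = 0.75 × 68 × 0.60132 × 12 × 1 = 368.0 kips.
Bearing (0.3125 in plate, F_u = 58 ksi): end bolts L_c = 1.75 − 0.9375/2 = 1.28125, R_n = min(1.2×1.28125×0.3125×58, 2.4×0.875×0.3125×58) = 27.867 kips/bolt; interior L_c = 2.75 − 0.9375 = 1.8125, R_n = 38.063 kips/bolt. φR_n = 0.75 × (3×27.867 + 9×38.063) = 319.6 kips.
Tension rupture (net): A_n = (12.3125 − 3×1)×0.3125 = 2.9102 in² (U = 1.0, A_e = A_n). φR_n = 0.75 × 58 × 2.9102 = 126.6 kips.
Block shear: shear path 2×[1.75+3×2.75] = 2×10 in, A_gv = 6.25, A_nv = 2×(10 − 3.5×1)×0.3125 = 4.0625 in²; tension across gage: (6.75 − 2×1)×0.3125 = 1.4844 in². R_n = min(0.6×58×4.0625, 0.6×36×6.25) + 1.0×58×1.4844 = min(141.38, 135) + 86.095 = 221.1 kips. φR_n = 0.75 × 221.1 = 165.8 kips.
Governing: min(368.0, 319.6, 126.6, 165.8) = 126.6 kips → net-section rupture.

126.6 kips (net-section rupture governs)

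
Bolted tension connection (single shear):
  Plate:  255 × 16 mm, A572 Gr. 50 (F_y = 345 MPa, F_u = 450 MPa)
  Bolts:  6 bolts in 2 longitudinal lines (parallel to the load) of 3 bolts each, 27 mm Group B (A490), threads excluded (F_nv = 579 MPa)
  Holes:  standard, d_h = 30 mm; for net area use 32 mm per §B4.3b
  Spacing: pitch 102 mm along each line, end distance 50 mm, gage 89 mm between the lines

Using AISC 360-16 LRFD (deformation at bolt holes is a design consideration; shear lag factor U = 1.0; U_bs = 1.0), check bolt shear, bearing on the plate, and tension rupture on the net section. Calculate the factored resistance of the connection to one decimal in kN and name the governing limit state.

Bolt shear: A_b = π(27)²/4 = 572.56 mm². φR_n = 0.75 × 579 × 572.56 × 6 × 1 = 1491.8 kN.
Bearing (16 mm plate, F_u = 450 MPa): end bolts L_c = 50 − 30/2 = 35, R_n = min(1.2×35×16×450, 2.4×27×16×450) = 302.4 kN/bolt; interior L_c = 102 − 30 = 72, R_n = 466.56 kN/bolt. φR_n = 0.75 × (2×302.4 + 4×466.56) = 1853.3 kN.
Tension rupture (net): A_n = (255 − 2×32)×16 = 3056 mm² (U = 1.0, A_e = A_n). φR_n = 0.75 × 450 × 3056 = 1031.4 kN.
Governing: min(1491.8, 1853.3, 1031.4) = 1031.4 kN → net-section rupture.

1031.4 kN (net-section rupture governs)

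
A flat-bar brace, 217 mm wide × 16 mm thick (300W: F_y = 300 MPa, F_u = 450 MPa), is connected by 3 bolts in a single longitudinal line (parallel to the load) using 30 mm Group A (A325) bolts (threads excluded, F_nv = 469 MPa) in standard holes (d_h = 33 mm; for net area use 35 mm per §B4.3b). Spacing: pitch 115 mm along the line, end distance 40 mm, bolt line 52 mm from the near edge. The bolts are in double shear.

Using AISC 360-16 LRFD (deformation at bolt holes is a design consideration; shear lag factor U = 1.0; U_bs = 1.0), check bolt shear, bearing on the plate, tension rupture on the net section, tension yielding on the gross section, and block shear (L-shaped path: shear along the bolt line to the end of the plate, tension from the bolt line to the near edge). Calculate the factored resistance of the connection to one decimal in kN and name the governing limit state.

769.5 kN (block shear governs)

Bolt shear: A_b = π(30)²/4 = 706.86 mm². φR_n = 0.75 × 469 × 706.86 × 3 × 2 = 1491.8 kN.
Bearing (16 mm plate, F_u = 450 MPa): end bolts L_c = 40 − 33/2 = 23.5, R_n = min(1.2×23.5×16×450, 2.4×30×16×450) = 203.04 kN/bolt; interior L_c = 115 − 33 = 82, R_n = 518.4 kN/bolt. φR_n = 0.75 × (1×203.04 + 2×518.4) = 929.9 kN.
Tension rupture (net): A_n = (217 − 1×35)×16 = 2912 mm² (U = 1.0, A_e = A_n). φR_n = 0.75 × 450 × 2912 = 982.8 kN.
Tension yield (gross): A_g = 217×16 = 3472 mm². φR_n = 0.90 × 300 × 3472 = 937.4 kN.
Block shear: shear path 1×[40+2×115] = 1×270 mm, A_gv = 4320, A_nv = 1×(270 − 2.5×35)×16 = 2920 mm²; tension to near edge: (52 − 0.5×35)×16 = 552 mm². R_n = min(0.6×450×2920, 0.6×300×4320) + 1.0×450×552 = min(788.4, 777.6) + 248.4 = 1026 kN. φR_n = 0.75 × 1026 = 769.5 kN.
Governing: min(1491.8, 929.9, 982.8, 937.4, 769.5) = 769.5 kN → block shear.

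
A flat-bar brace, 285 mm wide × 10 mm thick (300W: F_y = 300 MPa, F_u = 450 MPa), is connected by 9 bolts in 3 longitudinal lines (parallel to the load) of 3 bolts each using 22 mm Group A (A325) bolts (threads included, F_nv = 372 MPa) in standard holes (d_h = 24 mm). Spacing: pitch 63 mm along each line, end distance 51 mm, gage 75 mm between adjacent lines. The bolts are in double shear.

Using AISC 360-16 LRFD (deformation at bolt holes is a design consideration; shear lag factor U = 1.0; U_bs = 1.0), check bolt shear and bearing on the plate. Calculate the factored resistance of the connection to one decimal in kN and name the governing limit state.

Bolt shear: A_b = π(22)²/4 = 380.13 mm². φR_n = 0.75 × 372 × 380.13 × 9 × 2 = 1909.0 kN.
Bearing (10 mm plate, F_u = 450 MPa): end bolts L_c = 51 − 24/2 = 39, R_n = min(1.2×39×10×450, 2.4×22×10×450) = 210.6 kN/bolt; interior L_c = 63 − 24 = 39, R_n = 210.6 kN/bolt. φR_n = 0.75 × (3×210.6 + 6×210.6) = 1421.6 kN.
Governing: min(1909.0, 1421.6) = 1421.6 kN → bearing.

1421.6 kN (bearing governs)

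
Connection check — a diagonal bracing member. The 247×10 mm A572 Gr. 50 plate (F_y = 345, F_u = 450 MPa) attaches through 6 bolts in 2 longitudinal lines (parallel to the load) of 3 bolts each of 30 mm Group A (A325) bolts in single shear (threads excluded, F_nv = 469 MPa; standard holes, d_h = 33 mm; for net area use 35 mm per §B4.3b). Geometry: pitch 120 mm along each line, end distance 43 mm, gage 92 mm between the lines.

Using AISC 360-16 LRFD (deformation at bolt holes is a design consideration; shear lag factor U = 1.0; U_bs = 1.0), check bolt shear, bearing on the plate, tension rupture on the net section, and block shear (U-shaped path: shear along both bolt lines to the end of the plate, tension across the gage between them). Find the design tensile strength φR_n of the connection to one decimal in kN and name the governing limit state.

Bolt shear: A_b = π(30)²/4 = 706.86 mm². φR_n = 0.75 × 469 × 706.86 × 6 × 1 = 1491.8 kN.
Bearing (10 mm plate, F_u = 450 MPa): end bolts L_c = 43 − 33/2 = 26.5, R_n = min(1.2×26.5×10×450, 2.4×30×10×450) = 143.1 kN/bolt; interior L_c = 120 − 33 = 87, R_n = 324 kN/bolt. φR_n = 0.75 × (2×143.1 + 4×324) = 1186.7 kN.
Tension rupture (net): A_n = (247 − 2×35)×10 = 1770 mm² (U = 1.0, A_e = A_n). φR_n = 0.75 × 450 × 1770 = 597.4 kN.
Block shear: shear path 2×[43+2×120] = 2×283 mm, A_gv = 5660, A_nv = 2×(283 − 2.5×35)×10 = 3910 mm²; tension across gage: (92 − 1×35)×10 = 570 mm². R_n = min(0.6×450×3910, 0.6×345×5660) + 1.0×450×570 = min(1055.7, 1171.6) + 256.5 = 1312.2 kN. φR_n = 0.75 × 1312.2 = 984.2 kN.
Governing: min(1491.8, 1186.7, 597.4, 984.2) = 597.4 kN → net-section rupture.

597.4 kN (net-section rupture governs)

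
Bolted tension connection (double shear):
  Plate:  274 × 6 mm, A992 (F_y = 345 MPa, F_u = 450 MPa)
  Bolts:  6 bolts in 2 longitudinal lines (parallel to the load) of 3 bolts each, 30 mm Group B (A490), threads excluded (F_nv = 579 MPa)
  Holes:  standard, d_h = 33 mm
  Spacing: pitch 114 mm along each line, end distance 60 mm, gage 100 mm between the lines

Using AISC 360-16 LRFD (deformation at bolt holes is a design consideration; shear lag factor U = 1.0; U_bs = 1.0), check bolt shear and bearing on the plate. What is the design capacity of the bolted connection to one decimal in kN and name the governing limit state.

794.6 kN (bearing governs)

Bolt shear: A_b = π(30)²/4 = 706.86 mm². φR_n = 0.75 × 579 × 706.86 × 6 × 2 = 3683.4 kN.
Bearing (6 mm plate, F_u = 450 MPa): end bolts L_c = 60 − 33/2 = 43.5, R_n = min(1.2×43.5×6×450, 2.4×30×6×450) = 140.94 kN/bolt; interior L_c = 114 − 33 = 81, R_n = 194.4 kN/bolt. φR_n = 0.75 × (2×140.94 + 4×194.4) = 794.6 kN.
Governing: min(3683.4, 794.6) = 794.6 kN → bearing.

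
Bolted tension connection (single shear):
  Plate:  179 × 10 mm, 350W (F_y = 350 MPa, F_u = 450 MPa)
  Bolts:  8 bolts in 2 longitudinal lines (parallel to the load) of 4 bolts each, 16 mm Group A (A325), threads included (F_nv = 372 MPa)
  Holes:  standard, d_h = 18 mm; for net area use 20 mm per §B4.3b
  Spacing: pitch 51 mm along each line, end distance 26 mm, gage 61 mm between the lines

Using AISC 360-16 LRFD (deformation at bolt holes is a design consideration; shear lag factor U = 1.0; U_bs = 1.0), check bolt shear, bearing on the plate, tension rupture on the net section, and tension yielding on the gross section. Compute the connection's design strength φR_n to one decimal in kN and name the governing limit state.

448.8 kN (bolt shear governs)

Bolt shear: A_b = π(16)²/4 = 201.06 mm². φR_n = 0.75 × 372 × 201.06 × 8 × 1 = 448.8 kN.
Bearing (10 mm plate, F_u = 450 MPa): end bolts L_c = 26 − 18/2 = 17, R_n = min(1.2×17×10×450, 2.4×16×10×450) = 91.8 kN/bolt; interior L_c = 51 − 18 = 33, R_n = 172.8 kN/bolt. φR_n = 0.75 × (2×91.8 + 6×172.8) = 915.3 kN.
Tension rupture (net): A_n = (179 − 2×20)×10 = 1390 mm² (U = 1.0, A_e = A_n). φR_n = 0.75 × 450 × 1390 = 469.1 kN.
Tension yield (gross): A_g = 179×10 = 1790 mm². φR_n = 0.90 × 350 × 1790 = 563.9 kN.
Governing: min(448.8, 915.3, 469.1, 563.9) = 448.8 kN → bolt shear.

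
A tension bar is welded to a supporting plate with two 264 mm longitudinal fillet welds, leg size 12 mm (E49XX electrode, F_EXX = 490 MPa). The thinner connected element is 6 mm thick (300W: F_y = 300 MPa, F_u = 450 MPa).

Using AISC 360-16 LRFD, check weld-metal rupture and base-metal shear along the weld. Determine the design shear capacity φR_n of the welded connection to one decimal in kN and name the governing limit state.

Weld metal: throat = 0.707×12 = 8.484 mm, L = 2×264 = 528 mm. φR_n = 0.75 × 0.6 × 490 × 8.484 × 528 = 987.7 kN.
Base metal shear (6 mm plate): yield φR_n = 1.0×0.6×300×6×528 = 570.2 kN; rupture φR_n = 0.75×0.6×450×6×528 = 641.5 kN; take 570.2 kN (yield).
Governing: min(987.7, 570.2) = 570.2 kN → base-metal shear.

570.2 kN (base-metal shear governs)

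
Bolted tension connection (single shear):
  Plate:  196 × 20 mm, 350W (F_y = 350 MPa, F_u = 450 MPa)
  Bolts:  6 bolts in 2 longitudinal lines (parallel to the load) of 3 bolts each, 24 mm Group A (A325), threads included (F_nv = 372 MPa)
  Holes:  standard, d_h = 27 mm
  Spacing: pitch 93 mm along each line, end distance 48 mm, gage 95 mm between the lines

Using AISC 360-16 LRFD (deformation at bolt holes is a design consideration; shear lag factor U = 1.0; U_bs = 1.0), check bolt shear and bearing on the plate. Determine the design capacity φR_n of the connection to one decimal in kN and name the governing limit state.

757.3 kN (bolt shear governs)

Bolt shear: A_b = π(24)²/4 = 452.39 mm². φR_n = 0.75 × 372 × 452.39 × 6 × 1 = 757.3 kN.
Bearing (20 mm plate, F_u = 450 MPa): end bolts L_c = 48 − 27/2 = 34.5, R_n = min(1.2×34.5×20×450, 2.4×24×20×450) = 372.6 kN/bolt; interior L_c = 93 − 27 = 66, R_n = 518.4 kN/bolt. φR_n = 0.75 × (2×372.6 + 4×518.4) = 2114.1 kN.
Governing: min(757.3, 2114.1) = 757.3 kN → bolt shear.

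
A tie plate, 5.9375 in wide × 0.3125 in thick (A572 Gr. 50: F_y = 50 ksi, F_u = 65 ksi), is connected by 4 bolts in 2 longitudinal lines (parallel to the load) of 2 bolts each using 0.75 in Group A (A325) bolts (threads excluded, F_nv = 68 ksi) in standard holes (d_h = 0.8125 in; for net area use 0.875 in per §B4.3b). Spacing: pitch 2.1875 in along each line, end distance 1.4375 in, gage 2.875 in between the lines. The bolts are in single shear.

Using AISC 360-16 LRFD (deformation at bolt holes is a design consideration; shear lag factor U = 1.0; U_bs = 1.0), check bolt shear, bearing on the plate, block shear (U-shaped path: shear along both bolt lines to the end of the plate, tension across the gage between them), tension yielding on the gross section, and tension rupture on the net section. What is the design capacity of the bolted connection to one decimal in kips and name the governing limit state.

63.8 kips (net-section rupture governs)

Bolt shear: A_b = π(0.75)²/4 = 0.44179 in². φR_n = 0.75 × 68 × 0.44179 × 4 × 1 = 90.1 kips.
Bearing (0.3125 in plate, F_u = 65 ksi): end bolts L_c = 1.4375 − 0.8125/2 = 1.03125, R_n = min(1.2×1.03125×0.3125×65, 2.4×0.75×0.3125×65) = 25.137 kips/bolt; interior L_c = 2.1875 − 0.8125 = 1.375, R_n = 33.516 kips/bolt. φR_n = 0.75 × (2×25.137 + 2×33.516) = 88.0 kips.
Block shear: shear path 2×[1.4375+1×2.1875] = 2×3.625 in, A_gv = 2.2656, A_nv = 2×(3.625 − 1.5×0.875)×0.3125 = 1.4453 in²; tension across gage: (2.875 − 1×0.875)×0.3125 = 0.625 in². R_n = min(0.6×65×1.4453, 0.6×50×2.2656) + 1.0×65×0.625 = min(56.367, 67.968) + 40.625 = 96.992 kips. φR_n = 0.75 × 96.992 = 72.7 kips.
Tension yield (gross): A_g = 5.9375×0.3125 = 1.8555 in². φR_n = 0.90 × 50 × 1.8555 = 83.5 kips.
Tension rupture (net): A_n = (5.9375 − 2×0.875)×0.3125 = 1.3086 in² (U = 1.0, A_e = A_n). φR_n = 0.75 × 65 × 1.3086 = 63.8 kips.
Governing: min(90.1, 88.0, 72.7, 83.5, 63.8) = 63.8 kips → net-section rupture.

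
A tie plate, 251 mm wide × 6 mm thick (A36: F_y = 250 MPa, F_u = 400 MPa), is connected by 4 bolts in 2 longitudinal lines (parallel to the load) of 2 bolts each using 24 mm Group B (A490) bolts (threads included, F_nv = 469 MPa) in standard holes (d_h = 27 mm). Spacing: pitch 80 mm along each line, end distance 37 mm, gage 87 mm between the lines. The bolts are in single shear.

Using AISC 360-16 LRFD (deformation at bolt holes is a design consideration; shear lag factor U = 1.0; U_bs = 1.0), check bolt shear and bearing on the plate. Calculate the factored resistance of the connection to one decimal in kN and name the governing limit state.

Bolt shear: A_b = π(24)²/4 = 452.39 mm². φR_n = 0.75 × 469 × 452.39 × 4 × 1 = 636.5 kN.
Bearing (6 mm plate, F_u = 400 MPa): end bolts L_c = 37 − 27/2 = 23.5, R_n = min(1.2×23.5×6×400, 2.4×24×6×400) = 67.68 kN/bolt; interior L_c = 80 − 27 = 53, R_n = 138.24 kN/bolt. φR_n = 0.75 × (2×67.68 + 2×138.24) = 308.9 kN.
Governing: min(636.5, 308.9) = 308.9 kN → bearing.

308.9 kN (bearing governs)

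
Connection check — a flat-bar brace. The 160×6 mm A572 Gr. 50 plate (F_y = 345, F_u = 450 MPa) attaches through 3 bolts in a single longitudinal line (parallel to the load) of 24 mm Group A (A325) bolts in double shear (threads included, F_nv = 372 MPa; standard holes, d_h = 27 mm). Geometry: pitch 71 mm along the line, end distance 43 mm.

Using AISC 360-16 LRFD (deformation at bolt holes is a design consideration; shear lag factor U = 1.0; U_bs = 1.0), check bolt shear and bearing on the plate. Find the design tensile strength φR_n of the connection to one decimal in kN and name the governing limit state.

Bolt shear: A_b = π(24)²/4 = 452.39 mm². φR_n = 0.75 × 372 × 452.39 × 3 × 2 = 757.3 kN.
Bearing (6 mm plate, F_u = 450 MPa): end bolts L_c = 43 − 27/2 = 29.5, R_n = min(1.2×29.5×6×450, 2.4×24×6×450) = 95.58 kN/bolt; interior L_c = 71 − 27 = 44, R_n = 142.56 kN/bolt. φR_n = 0.75 × (1×95.58 + 2×142.56) = 285.5 kN.
Governing: min(757.3, 285.5) = 285.5 kN → bearing.

285.5 kN (bearing governs)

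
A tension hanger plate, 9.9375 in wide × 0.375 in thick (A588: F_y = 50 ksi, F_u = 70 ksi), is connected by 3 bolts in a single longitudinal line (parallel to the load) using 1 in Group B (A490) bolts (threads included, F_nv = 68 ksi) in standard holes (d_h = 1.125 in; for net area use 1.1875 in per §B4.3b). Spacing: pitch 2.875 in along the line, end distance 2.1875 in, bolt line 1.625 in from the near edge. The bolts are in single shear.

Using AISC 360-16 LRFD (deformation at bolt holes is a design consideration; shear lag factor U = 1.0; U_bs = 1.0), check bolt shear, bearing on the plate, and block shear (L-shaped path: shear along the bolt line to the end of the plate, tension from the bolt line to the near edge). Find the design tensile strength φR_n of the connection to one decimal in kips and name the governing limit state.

79.0 kips (block shear governs)

Bolt shear: A_b = π(1)²/4 = 0.7854 in². φR_n = 0.75 × 68 × 0.7854 × 3 × 1 = 120.2 kips.
Bearing (0.375 in plate, F_u = 70 ksi): end bolts L_c = 2.1875 − 1.125/2 = 1.625, R_n = min(1.2×1.625×0.375×70, 2.4×1×0.375×70) = 51.188 kips/bolt; interior L_c = 2.875 − 1.125 = 1.75, R_n = 55.125 kips/bolt. φR_n = 0.75 × (1×51.188 + 2×55.125) = 121.1 kips.
Block shear: shear path 1×[2.1875+2×2.875] = 1×7.9375 in, A_gv = 2.9766, A_nv = 1×(7.9375 − 2.5×1.1875)×0.375 = 1.8633 in²; tension to near edge: (1.625 − 0.5×1.1875)×0.375 = 0.38672 in². R_n = min(0.6×70×1.8633, 0.6×50×2.9766) + 1.0×70×0.38672 = min(78.259, 89.298) + 27.07 = 105.33 kips. φR_n = 0.75 × 105.33 = 79.0 kips.
Governing: min(120.2, 121.1, 79.0) = 79.0 kips → block shear.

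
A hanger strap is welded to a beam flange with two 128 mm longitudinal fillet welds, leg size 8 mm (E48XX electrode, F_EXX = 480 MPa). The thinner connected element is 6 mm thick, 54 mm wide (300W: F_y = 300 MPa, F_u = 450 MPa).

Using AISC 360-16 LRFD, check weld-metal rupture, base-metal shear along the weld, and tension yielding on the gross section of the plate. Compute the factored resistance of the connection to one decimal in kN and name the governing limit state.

87.5 kN (gross-section yield governs)

Weld metal: throat = 0.707×8 = 5.656 mm, L = 2×128 = 256 mm. φR_n = 0.75 × 0.6 × 480 × 5.656 × 256 = 312.8 kN.
Base metal shear (6 mm plate): yield φR_n = 1.0×0.6×300×6×256 = 276.5 kN; rupture φR_n = 0.75×0.6×450×6×256 = 311.0 kN; take 276.5 kN (yield).
Tension yield (gross): A_g = 54×6 = 324 mm². φR_n = 0.90 × 300 × 324 = 87.5 kN.
Governing: min(312.8, 276.5, 87.5) = 87.5 kN → gross-section yield.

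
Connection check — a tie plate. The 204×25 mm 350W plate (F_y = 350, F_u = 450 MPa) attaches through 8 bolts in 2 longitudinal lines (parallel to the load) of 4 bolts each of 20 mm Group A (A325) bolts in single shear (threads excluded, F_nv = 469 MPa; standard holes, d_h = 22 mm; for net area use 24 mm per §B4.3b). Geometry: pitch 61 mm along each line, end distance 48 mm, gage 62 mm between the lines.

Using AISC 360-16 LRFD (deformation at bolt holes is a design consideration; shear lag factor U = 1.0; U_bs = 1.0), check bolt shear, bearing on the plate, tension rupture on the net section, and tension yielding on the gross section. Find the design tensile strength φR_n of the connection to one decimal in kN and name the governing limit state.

Bolt shear: A_b = π(20)²/4 = 314.16 mm². φR_n = 0.75 × 469 × 314.16 × 8 × 1 = 884.0 kN.
Bearing (25 mm plate, F_u = 450 MPa): end bolts L_c = 48 − 22/2 = 37, R_n = min(1.2×37×25×450, 2.4×20×25×450) = 499.5 kN/bolt; interior L_c = 61 − 22 = 39, R_n = 526.5 kN/bolt. φR_n = 0.75 × (2×499.5 + 6×526.5) = 3118.5 kN.
Tension rupture (net): A_n = (204 − 2×24)×25 = 3900 mm² (U = 1.0, A_e = A_n). φR_n = 0.75 × 450 × 3900 = 1316.3 kN.
Tension yield (gross): A_g = 204×25 = 5100 mm². φR_n = 0.90 × 350 × 5100 = 1606.5 kN.
Governing: min(884.0, 3118.5, 1316.3, 1606.5) = 884.0 kN → bolt shear.

884.0 kN (bolt shear governs)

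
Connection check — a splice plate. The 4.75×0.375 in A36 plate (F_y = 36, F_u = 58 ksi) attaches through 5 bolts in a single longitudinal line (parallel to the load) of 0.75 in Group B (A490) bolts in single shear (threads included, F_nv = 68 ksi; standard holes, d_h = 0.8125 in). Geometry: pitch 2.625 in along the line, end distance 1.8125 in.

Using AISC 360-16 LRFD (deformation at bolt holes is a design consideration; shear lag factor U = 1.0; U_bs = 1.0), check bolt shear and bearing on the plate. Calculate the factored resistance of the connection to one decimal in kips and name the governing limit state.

112.7 kips (bolt shear governs)

Bolt shear: A_b = π(0.75)²/4 = 0.44179 in². φR_n = 0.75 × 68 × 0.44179 × 5 × 1 = 112.7 kips.
Bearing (0.375 in plate, F_u = 58 ksi): end bolts L_c = 1.8125 − 0.8125/2 = 1.40625, R_n = min(1.2×1.40625×0.375×58, 2.4×0.75×0.375×58) = 36.703 kips/bolt; interior L_c = 2.625 − 0.8125 = 1.8125, R_n = 39.15 kips/bolt. φR_n = 0.75 × (1×36.703 + 4×39.15) = 145.0 kips.
Governing: min(112.7, 145.0) = 112.7 kips → bolt shear.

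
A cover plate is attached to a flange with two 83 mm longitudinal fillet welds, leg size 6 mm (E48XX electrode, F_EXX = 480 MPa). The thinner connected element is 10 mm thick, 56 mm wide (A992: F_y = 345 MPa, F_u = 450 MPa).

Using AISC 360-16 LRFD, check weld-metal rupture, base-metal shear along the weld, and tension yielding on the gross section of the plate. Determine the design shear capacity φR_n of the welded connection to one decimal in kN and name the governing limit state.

Weld metal: throat = 0.707×6 = 4.242 mm, L = 2×83 = 166 mm. φR_n = 0.75 × 0.6 × 480 × 4.242 × 166 = 152.1 kN.
Base metal shear (10 mm plate): yield φR_n = 1.0×0.6×345×10×166 = 343.6 kN; rupture φR_n = 0.75×0.6×450×10×166 = 336.2 kN; take 336.2 kN (rupture).
Tension yield (gross): A_g = 56×10 = 560 mm². φR_n = 0.90 × 345 × 560 = 173.9 kN.
Governing: min(152.1, 336.2, 173.9) = 152.1 kN → weld metal.

152.1 kN (weld metal governs)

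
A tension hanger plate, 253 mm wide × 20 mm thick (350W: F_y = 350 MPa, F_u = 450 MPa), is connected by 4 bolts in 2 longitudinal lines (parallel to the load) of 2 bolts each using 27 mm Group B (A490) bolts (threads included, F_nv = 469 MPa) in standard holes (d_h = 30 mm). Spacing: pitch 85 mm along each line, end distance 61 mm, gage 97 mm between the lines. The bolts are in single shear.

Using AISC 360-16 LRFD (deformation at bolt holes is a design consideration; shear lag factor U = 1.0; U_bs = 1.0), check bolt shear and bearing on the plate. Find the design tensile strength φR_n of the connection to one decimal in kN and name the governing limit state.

805.6 kN (bolt shear governs)

Bolt shear: A_b = π(27)²/4 = 572.56 mm². φR_n = 0.75 × 469 × 572.56 × 4 × 1 = 805.6 kN.
Bearing (20 mm plate, F_u = 450 MPa): end bolts L_c = 61 − 30/2 = 46, R_n = min(1.2×46×20×450, 2.4×27×20×450) = 496.8 kN/bolt; interior L_c = 85 − 30 = 55, R_n = 583.2 kN/bolt. φR_n = 0.75 × (2×496.8 + 2×583.2) = 1620.0 kN.
Governing: min(805.6, 1620.0) = 805.6 kN → bolt shear.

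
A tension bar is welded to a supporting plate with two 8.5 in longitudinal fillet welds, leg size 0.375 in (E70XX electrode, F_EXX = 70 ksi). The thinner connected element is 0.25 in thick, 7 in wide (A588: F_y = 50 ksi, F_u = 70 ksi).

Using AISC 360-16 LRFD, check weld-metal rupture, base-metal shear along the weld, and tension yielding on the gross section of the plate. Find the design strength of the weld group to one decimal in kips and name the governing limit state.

78.8 kips (gross-section yield governs)

Weld metal: throat = 0.707×0.375 = 0.26513 in, L = 2×8.5 = 17 in. φR_n = 0.75 × 0.6 × 70 × 0.26513 × 17 = 142.0 kips.
Base metal shear (0.25 in plate): yield φR_n = 1.0×0.6×50×0.25×17 = 127.5 kips; rupture φR_n = 0.75×0.6×70×0.25×17 = 133.9 kips; take 127.5 kips (yield).
Tension yield (gross): A_g = 7×0.25 = 1.75 in². φR_n = 0.90 × 50 × 1.75 = 78.8 kips.
Governing: min(142.0, 127.5, 78.8) = 78.8 kips → gross-section yield.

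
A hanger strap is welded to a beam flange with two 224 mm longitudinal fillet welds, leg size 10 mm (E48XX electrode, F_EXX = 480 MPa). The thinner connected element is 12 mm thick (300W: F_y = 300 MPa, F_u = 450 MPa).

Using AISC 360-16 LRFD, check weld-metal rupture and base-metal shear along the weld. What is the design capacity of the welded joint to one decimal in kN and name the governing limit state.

684.1 kN (weld metal governs)

Weld metal: throat = 0.707×10 = 7.07 mm, L = 2×224 = 448 mm. φR_n = 0.75 × 0.6 × 480 × 7.07 × 448 = 684.1 kN.
Base metal shear (12 mm plate): yield φR_n = 1.0×0.6×300×12×448 = 967.7 kN; rupture φR_n = 0.75×0.6×450×12×448 = 1088.6 kN; take 967.7 kN (yield).
Governing: min(684.1, 967.7) = 684.1 kN → weld metal.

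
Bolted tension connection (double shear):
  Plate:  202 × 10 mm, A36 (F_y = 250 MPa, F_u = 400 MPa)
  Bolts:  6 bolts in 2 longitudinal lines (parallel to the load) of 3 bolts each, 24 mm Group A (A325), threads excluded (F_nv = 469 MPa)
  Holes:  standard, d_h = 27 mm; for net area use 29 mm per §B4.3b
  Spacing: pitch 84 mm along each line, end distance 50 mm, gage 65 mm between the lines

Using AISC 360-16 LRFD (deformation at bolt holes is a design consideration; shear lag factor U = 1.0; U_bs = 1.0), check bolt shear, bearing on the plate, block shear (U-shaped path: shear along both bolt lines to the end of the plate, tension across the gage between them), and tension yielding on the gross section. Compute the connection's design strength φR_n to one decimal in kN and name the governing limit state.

454.5 kN (gross-section yield governs)

Bolt shear: A_b = π(24)²/4 = 452.39 mm². φR_n = 0.75 × 469 × 452.39 × 6 × 2 = 1909.5 kN.
Bearing (10 mm plate, F_u = 400 MPa): end bolts L_c = 50 − 27/2 = 36.5, R_n = min(1.2×36.5×10×400, 2.4×24×10×400) = 175.2 kN/bolt; interior L_c = 84 − 27 = 57, R_n = 230.4 kN/bolt. φR_n = 0.75 × (2×175.2 + 4×230.4) = 954.0 kN.
Block shear: shear path 2×[50+2×84] = 2×218 mm, A_gv = 4360, A_nv = 2×(218 − 2.5×29)×10 = 2910 mm²; tension across gage: (65 − 1×29)×10 = 360 mm². R_n = min(0.6×400×2910, 0.6×250×4360) + 1.0×400×360 = min(698.4, 654) + 144 = 798 kN. φR_n = 0.75 × 798 = 598.5 kN.
Tension yield (gross): A_g = 202×10 = 2020 mm². φR_n = 0.90 × 250 × 2020 = 454.5 kN.
Governing: min(1909.5, 954.0, 598.5, 454.5) = 454.5 kN → gross-section yield.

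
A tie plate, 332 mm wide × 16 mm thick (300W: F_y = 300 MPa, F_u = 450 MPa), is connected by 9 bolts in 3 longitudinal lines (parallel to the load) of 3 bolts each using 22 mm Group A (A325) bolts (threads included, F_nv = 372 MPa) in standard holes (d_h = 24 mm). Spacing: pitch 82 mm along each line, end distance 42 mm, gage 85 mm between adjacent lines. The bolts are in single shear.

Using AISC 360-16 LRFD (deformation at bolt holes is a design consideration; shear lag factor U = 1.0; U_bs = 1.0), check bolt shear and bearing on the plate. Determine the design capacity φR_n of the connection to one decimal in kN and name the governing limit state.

Bolt shear: A_b = π(22)²/4 = 380.13 mm². φR_n = 0.75 × 372 × 380.13 × 9 × 1 = 954.5 kN.
Bearing (16 mm plate, F_u = 450 MPa): end bolts L_c = 42 − 24/2 = 30, R_n = min(1.2×30×16×450, 2.4×22×16×450) = 259.2 kN/bolt; interior L_c = 82 − 24 = 58, R_n = 380.16 kN/bolt. φR_n = 0.75 × (3×259.2 + 6×380.16) = 2293.9 kN.
Governing: min(954.5, 2293.9) = 954.5 kN → bolt shear.

954.5 kN (bolt shear governs)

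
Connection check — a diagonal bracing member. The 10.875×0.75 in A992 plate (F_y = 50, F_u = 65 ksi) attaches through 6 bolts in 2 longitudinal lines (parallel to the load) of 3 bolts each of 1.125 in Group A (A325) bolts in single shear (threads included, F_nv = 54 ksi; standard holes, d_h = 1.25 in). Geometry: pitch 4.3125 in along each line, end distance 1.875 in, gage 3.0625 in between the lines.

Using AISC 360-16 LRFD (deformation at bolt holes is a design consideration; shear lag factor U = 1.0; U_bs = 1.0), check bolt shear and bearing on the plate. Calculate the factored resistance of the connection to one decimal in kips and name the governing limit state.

241.5 kips (bolt shear governs)

Bolt shear: A_b = π(1.125)²/4 = 0.99402 in². φR_n = 0.75 × 54 × 0.99402 × 6 × 1 = 241.5 kips.
Bearing (0.75 in plate, F_u = 65 ksi): end bolts L_c = 1.875 − 1.25/2 = 1.25, R_n = min(1.2×1.25×0.75×65, 2.4×1.125×0.75×65) = 73.125 kips/bolt; interior L_c = 4.3125 − 1.25 = 3.0625, R_n = 131.63 kips/bolt. φR_n = 0.75 × (2×73.125 + 4×131.63) = 504.6 kips.
Governing: min(241.5, 504.6) = 241.5 kips → bolt shear.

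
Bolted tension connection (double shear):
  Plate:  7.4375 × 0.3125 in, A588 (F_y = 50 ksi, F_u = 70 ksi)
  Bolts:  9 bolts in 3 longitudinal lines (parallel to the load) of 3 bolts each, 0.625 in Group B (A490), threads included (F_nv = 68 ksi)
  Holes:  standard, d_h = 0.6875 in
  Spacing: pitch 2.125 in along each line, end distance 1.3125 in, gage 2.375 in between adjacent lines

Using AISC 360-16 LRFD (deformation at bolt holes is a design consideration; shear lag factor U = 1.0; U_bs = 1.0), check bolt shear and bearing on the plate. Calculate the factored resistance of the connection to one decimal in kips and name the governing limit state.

Bolt shear: A_b = π(0.625)²/4 = 0.3068 in². φR_n = 0.75 × 68 × 0.3068 × 9 × 2 = 281.6 kips.
Bearing (0.3125 in plate, F_u = 70 ksi): end bolts L_c = 1.3125 − 0.6875/2 = 0.96875, R_n = min(1.2×0.96875×0.3125×70, 2.4×0.625×0.3125×70) = 25.43 kips/bolt; interior L_c = 2.125 − 0.6875 = 1.4375, R_n = 32.813 kips/bolt. φR_n = 0.75 × (3×25.43 + 6×32.813) = 204.9 kips.
Governing: min(281.6, 204.9) = 204.9 kips → bearing.

204.9 kips (bearing governs)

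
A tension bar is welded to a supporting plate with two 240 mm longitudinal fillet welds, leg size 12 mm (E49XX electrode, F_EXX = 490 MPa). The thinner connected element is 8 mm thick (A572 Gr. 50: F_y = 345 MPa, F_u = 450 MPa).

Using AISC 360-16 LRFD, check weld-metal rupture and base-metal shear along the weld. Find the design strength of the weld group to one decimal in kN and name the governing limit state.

Weld metal: throat = 0.707×12 = 8.484 mm, L = 2×240 = 480 mm. φR_n = 0.75 × 0.6 × 490 × 8.484 × 480 = 897.9 kN.
Base metal shear (8 mm plate): yield φR_n = 1.0×0.6×345×8×480 = 794.9 kN; rupture φR_n = 0.75×0.6×450×8×480 = 777.6 kN; take 777.6 kN (rupture).
Governing: min(897.9, 777.6) = 777.6 kN → base-metal shear.

777.6 kN (base-metal shear governs)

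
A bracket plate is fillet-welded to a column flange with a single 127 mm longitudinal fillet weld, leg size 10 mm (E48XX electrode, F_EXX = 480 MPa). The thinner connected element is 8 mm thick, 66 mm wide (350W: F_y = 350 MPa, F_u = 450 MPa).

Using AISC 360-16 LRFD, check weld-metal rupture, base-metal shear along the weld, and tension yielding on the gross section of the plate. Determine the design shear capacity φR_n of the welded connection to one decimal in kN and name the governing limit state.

166.3 kN (gross-section yield governs)

Weld metal: throat = 0.707×10 = 7.07 mm, L = 127 mm. φR_n = 0.75 × 0.6 × 480 × 7.07 × 127 = 193.9 kN.
Base metal shear (8 mm plate): yield φR_n = 1.0×0.6×350×8×127 = 213.4 kN; rupture φR_n = 0.75×0.6×450×8×127 = 205.7 kN; take 205.7 kN (rupture).
Tension yield (gross): A_g = 66×8 = 528 mm². φR_n = 0.90 × 350 × 528 = 166.3 kN.
Governing: min(193.9, 205.7, 166.3) = 166.3 kN → gross-section yield.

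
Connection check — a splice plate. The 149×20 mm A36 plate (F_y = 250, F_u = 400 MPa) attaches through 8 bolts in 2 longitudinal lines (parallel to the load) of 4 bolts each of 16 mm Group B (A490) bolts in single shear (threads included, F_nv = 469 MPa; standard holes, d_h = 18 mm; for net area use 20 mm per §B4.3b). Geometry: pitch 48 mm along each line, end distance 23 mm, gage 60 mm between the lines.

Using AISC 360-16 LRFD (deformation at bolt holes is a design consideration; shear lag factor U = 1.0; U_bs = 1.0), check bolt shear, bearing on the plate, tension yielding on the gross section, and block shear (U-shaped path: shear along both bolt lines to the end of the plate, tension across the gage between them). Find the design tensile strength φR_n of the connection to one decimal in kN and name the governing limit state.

Bolt shear: A_b = π(16)²/4 = 201.06 mm². φR_n = 0.75 × 469 × 201.06 × 8 × 1 = 565.8 kN.
Bearing (20 mm plate, F_u = 400 MPa): end bolts L_c = 23 − 18/2 = 14, R_n = min(1.2×14×20×400, 2.4×16×20×400) = 134.4 kN/bolt; interior L_c = 48 − 18 = 30, R_n = 288 kN/bolt. φR_n = 0.75 × (2×134.4 + 6×288) = 1497.6 kN.
Tension yield (gross): A_g = 149×20 = 2980 mm². φR_n = 0.90 × 250 × 2980 = 670.5 kN.
Block shear: shear path 2×[23+3×48] = 2×167 mm, A_gv = 6680, A_nv = 2×(167 − 3.5×20)×20 = 3880 mm²; tension across gage: (60 − 1×20)×20 = 800 mm². R_n = min(0.6×400×3880, 0.6×250×6680) + 1.0×400×800 = min(931.2, 1002) + 320 = 1251.2 kN. φR_n = 0.75 × 1251.2 = 938.4 kN.
Governing: min(565.8, 1497.6, 670.5, 938.4) = 565.8 kN → bolt shear.

565.8 kN (bolt shear governs)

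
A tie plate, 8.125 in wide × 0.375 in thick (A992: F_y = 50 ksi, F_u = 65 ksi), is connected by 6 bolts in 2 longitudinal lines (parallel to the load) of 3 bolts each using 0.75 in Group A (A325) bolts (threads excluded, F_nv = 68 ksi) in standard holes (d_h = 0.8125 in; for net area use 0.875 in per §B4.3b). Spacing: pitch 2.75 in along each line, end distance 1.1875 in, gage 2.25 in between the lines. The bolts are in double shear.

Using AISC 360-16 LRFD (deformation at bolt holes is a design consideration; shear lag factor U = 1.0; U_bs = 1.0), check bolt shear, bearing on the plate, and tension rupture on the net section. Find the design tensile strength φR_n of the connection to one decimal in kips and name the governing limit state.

116.5 kips (net-section rupture governs)

Bolt shear: A_b = π(0.75)²/4 = 0.44179 in². φR_n = 0.75 × 68 × 0.44179 × 6 × 2 = 270.4 kips.
Bearing (0.375 in plate, F_u = 65 ksi): end bolts L_c = 1.1875 − 0.8125/2 = 0.78125, R_n = min(1.2×0.78125×0.375×65, 2.4×0.75×0.375×65) = 22.852 kips/bolt; interior L_c = 2.75 − 0.8125 = 1.9375, R_n = 43.875 kips/bolt. φR_n = 0.75 × (2×22.852 + 4×43.875) = 165.9 kips.
Tension rupture (net): A_n = (8.125 − 2×0.875)×0.375 = 2.3906 in² (U = 1.0, A_e = A_n). φR_n = 0.75 × 65 × 2.3906 = 116.5 kips.
Governing: min(270.4, 165.9, 116.5) = 116.5 kips → net-section rupture.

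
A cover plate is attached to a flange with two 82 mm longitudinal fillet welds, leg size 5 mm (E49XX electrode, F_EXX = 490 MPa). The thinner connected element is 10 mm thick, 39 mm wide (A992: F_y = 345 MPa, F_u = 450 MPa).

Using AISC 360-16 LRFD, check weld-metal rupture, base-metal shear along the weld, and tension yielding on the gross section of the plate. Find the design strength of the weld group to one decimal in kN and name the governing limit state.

Weld metal: throat = 0.707×5 = 3.535 mm, L = 2×82 = 164 mm. φR_n = 0.75 × 0.6 × 490 × 3.535 × 164 = 127.8 kN.
Base metal shear (10 mm plate): yield φR_n = 1.0×0.6×345×10×164 = 339.5 kN; rupture φR_n = 0.75×0.6×450×10×164 = 332.1 kN; take 332.1 kN (rupture).
Tension yield (gross): A_g = 39×10 = 390 mm². φR_n = 0.90 × 345 × 390 = 121.1 kN.
Governing: min(127.8, 332.1, 121.1) = 121.1 kN → gross-section yield.

121.1 kN (gross-section yield governs)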